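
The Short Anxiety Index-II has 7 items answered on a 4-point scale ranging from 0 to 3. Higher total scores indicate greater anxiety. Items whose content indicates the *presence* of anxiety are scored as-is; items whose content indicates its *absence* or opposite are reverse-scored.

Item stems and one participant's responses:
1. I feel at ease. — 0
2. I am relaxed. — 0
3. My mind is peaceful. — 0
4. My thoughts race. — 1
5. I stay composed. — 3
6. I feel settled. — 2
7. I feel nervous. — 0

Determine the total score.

11

Items 1, 2, 3, 5, 6 describe the absence/opposite of anxiety → reverse-score.
on a 0–3 scale, reversed = 3 − raw.
  item 1: 3 − 0 = 3
  item 2: 3 − 0 = 3
  item 3: 3 − 0 = 3
  item 4: 1
  item 5: 3 − 3 = 0
  item 6: 3 − 2 = 1
  item 7: 0
Total = 3 + 3 + 3 + 1 + 0 + 1 + 0 = 11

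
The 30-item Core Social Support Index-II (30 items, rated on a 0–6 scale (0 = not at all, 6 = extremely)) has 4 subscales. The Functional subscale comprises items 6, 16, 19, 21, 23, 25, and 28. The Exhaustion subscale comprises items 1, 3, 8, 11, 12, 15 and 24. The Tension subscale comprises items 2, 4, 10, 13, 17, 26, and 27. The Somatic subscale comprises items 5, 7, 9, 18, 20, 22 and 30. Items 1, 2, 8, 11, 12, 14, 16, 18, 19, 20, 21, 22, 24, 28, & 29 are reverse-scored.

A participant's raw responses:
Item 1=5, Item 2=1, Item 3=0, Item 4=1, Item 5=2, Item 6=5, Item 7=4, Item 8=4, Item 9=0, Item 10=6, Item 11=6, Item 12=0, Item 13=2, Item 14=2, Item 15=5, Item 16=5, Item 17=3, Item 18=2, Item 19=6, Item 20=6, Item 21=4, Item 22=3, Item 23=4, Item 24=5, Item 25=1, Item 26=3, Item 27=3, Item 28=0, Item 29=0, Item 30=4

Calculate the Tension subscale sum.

Tension items: 2, 4, 10, 13, 17, 26, 27.
Of these, item 2 is reverse-scored; on a 0–6 scale, reversed = 6 − raw.
  item 2: 6 − 1 = 5
  item 4: 1
  item 10: 6
  item 13: 2
  item 17: 3
  item 26: 3
  item 27: 3
Sum = 5 + 1 + 6 + 2 + 3 + 3 + 3 = 23

23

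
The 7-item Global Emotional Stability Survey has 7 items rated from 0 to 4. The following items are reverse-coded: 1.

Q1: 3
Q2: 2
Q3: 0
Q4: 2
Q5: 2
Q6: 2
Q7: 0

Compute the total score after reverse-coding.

9

Reversing item 1 with 4 − raw:
Total = (4−3) + 2 + 0 + 2 + 2 + 2 + 0
      = 1 + 2 + 0 + 2 + 2 + 2 + 0 = 9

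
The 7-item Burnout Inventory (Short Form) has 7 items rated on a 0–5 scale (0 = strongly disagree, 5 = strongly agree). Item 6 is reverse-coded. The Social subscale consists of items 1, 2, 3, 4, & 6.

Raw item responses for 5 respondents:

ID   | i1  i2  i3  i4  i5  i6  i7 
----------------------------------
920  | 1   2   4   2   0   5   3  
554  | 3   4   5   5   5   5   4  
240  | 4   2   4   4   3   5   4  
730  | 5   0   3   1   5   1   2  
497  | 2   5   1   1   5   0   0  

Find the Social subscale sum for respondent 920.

9

Respondent 920 raw: 1, 2, 4, 2, 0, 5, 3.
Social items: 1, 2, 3, 4, 6.
Reverse-coded (reversed = (0+5) − raw = 5 − raw):
  item 1: 1
  item 2: 2
  item 3: 4
  item 4: 2
  item 6: 5 − 5 = 0
Sum = 1 + 2 + 4 + 2 + 0 = 9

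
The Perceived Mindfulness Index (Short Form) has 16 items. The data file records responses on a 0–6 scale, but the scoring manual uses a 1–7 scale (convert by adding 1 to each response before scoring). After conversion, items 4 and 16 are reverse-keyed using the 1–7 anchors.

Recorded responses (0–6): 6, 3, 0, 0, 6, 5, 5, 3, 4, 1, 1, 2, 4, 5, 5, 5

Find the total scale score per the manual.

Convert to 1–7: 7, 4, 1, 1, 7, 6, 6, 4, 5, 2, 2, 3, 5, 6, 6, 6
Reverse-coded (reverse-coded value = 8 − response):
  item 4: 8 − 1 = 7
  item 16: 8 − 6 = 2
Scored: 7, 4, 1, 7, 7, 6, 6, 4, 5, 2, 2, 3, 5, 6, 6, 2
Total = 73

73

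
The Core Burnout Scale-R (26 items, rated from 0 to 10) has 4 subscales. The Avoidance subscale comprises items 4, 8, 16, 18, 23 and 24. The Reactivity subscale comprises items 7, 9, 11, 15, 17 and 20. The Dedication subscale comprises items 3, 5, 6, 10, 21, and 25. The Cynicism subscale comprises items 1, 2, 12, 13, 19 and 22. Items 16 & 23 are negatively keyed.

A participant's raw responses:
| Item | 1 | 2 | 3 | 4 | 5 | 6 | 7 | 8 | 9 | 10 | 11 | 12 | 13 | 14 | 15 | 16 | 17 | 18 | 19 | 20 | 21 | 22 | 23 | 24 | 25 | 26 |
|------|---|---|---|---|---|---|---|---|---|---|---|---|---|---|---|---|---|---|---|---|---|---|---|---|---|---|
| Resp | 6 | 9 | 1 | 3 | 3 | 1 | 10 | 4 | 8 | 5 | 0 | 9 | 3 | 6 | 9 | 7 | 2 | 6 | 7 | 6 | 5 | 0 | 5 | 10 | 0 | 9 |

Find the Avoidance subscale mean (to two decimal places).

Avoidance items: 4, 8, 16, 18, 23, 24.
Of these, items 16 & 23 are negatively keyed; on a 0–10 scale, reversed = 10 − raw.
  item 4: 3
  item 8: 4
  item 16: 10 − 7 = 3
  item 18: 6
  item 23: 10 − 5 = 5
  item 24: 10
Sum = 3 + 4 + 3 + 6 + 5 + 10 = 31
Mean = 31 / 6 = 5.17

5.17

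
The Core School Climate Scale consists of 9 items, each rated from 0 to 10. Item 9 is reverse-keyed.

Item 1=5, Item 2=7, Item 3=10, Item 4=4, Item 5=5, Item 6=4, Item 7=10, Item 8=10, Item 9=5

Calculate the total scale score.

Raw sum = 60. Reverse-keyed items: 9; their raw sum = 5.
Each reversal replaces raw with 10 − raw, changing the total by 10 − 2·raw per item.
Total = 60 + 1·10 − 2·5 = 60 + 10 − 10 = 60

60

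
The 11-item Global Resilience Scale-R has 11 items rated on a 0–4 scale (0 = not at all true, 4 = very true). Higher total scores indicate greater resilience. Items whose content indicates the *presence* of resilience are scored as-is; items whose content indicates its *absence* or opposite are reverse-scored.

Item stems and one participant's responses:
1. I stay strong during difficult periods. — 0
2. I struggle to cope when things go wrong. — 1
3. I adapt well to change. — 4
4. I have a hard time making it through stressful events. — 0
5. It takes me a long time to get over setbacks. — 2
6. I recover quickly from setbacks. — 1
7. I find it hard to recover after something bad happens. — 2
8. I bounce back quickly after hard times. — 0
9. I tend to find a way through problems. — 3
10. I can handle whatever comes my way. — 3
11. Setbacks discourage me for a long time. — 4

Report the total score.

Items 2, 4, 5, 7, 11 describe the absence/opposite of resilience → reverse-score.
reverse-coded value = 4 − response.
  item 1: 0
  item 2: 4 − 1 = 3
  item 3: 4
  item 4: 4 − 0 = 4
  item 5: 4 − 2 = 2
  item 6: 1
  item 7: 4 − 2 = 2
  item 8: 0
  item 9: 3
  item 10: 3
  item 11: 4 − 4 = 0
Total = 0 + 3 + 4 + 4 + 2 + 1 + 2 + 0 + 3 + 3 + 0 = 22

22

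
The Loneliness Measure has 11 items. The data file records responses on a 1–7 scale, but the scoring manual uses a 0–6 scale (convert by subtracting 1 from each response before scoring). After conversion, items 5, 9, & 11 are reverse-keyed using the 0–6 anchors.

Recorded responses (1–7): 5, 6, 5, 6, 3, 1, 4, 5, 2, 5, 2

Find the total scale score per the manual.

Convert to 0–6: 4, 5, 4, 5, 2, 0, 3, 4, 1, 4, 1
Reverse-coded (reverse-coded value = 6 − response):
  item 5: 6 − 2 = 4
  item 9: 6 − 1 = 5
  item 11: 6 − 1 = 5
Scored: 4, 5, 4, 5, 4, 0, 3, 4, 5, 4, 5
Total = 43

43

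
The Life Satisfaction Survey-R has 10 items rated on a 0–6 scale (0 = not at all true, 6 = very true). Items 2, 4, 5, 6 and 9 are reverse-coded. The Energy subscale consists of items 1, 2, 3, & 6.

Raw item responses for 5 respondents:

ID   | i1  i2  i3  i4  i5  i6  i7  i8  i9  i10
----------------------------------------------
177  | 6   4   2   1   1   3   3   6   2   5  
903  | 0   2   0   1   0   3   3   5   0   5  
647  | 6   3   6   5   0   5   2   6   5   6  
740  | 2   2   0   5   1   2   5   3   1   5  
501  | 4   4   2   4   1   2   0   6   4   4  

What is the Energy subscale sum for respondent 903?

7

Respondent 903 raw: 0, 2, 0, 1, 0, 3, 3, 5, 0, 5.
Energy items: 1, 2, 3, 6.
Reverse-coded (reverse-coded value = 6 − response):
  item 1: 0
  item 2: 6 − 2 = 4
  item 3: 0
  item 6: 6 − 3 = 3
Sum = 0 + 4 + 0 + 3 = 7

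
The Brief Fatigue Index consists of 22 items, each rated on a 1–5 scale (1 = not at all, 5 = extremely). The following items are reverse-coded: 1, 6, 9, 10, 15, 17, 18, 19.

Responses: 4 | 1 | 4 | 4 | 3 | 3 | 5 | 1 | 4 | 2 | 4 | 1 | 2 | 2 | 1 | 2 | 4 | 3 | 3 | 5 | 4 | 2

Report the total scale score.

64

Raw sum = 64. Reverse-coded items: 1, 6, 9, 10, 15, 17, 18, 19; their raw sum = 24.
Each reversal replaces raw with 6 − raw, changing the total by 6 − 2·raw per item.
Total = 64 + 8·6 − 2·24 = 64 + 48 − 48 = 64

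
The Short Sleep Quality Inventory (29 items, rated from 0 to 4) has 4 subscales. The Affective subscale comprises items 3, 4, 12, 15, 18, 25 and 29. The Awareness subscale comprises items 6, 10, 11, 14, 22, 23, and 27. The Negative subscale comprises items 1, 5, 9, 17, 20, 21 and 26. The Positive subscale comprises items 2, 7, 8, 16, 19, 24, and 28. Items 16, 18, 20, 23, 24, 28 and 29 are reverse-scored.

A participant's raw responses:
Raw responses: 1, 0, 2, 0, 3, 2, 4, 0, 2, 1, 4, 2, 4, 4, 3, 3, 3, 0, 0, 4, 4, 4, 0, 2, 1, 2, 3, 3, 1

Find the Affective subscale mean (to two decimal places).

2.14

Affective items: 3, 4, 12, 15, 18, 25, 29.
Of these, items 18 & 29 are reverse-scored; reversed = (0+4) − raw = 4 − raw.
  item 3: 2
  item 4: 0
  item 12: 2
  item 15: 3
  item 18: 4 − 0 = 4
  item 25: 1
  item 29: 4 − 1 = 3
Sum = 2 + 0 + 2 + 3 + 4 + 1 + 3 = 15
Mean = 15 / 7 = 2.14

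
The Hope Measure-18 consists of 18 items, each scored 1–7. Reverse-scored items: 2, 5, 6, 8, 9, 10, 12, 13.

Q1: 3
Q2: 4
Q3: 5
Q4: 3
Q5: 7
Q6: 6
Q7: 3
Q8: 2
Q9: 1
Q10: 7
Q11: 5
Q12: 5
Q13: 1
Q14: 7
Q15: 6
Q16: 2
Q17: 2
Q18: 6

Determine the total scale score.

73

Reversing items 2, 5, 6, 8, 9, 10, 12, and 13 with 8 − raw:
Total = 3 + (8−4) + 5 + 3 + (8−7) + (8−6) + 3 + (8−2) + (8−1) + (8−7) + 5 + (8−5) + (8−1) + 7 + 6 + 2 + 2 + 6
      = 3 + 4 + 5 + 3 + 1 + 2 + 3 + 6 + 7 + 1 + 5 + 3 + 7 + 7 + 6 + 2 + 2 + 6 = 73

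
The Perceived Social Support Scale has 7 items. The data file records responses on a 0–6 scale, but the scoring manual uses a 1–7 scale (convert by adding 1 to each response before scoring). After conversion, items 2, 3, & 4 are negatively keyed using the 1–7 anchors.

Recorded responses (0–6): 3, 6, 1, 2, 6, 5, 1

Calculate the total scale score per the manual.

31

Convert to 1–7: 4, 7, 2, 3, 7, 6, 2
Reverse-coded (reverse-coded value = 8 − response):
  item 2: 8 − 7 = 1
  item 3: 8 − 2 = 6
  item 4: 8 − 3 = 5
Scored: 4, 1, 6, 5, 7, 6, 2
Total = 31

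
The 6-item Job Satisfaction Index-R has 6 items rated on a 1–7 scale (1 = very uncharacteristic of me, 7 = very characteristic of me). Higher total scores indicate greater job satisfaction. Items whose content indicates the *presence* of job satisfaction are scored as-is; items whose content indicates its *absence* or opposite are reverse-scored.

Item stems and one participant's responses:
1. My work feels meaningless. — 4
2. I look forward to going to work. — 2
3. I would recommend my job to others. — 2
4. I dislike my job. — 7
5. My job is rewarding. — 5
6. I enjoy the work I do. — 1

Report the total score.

Items 1, 4 describe the absence/opposite of job satisfaction → reverse-score.
reverse-coded value = 8 − response.
  item 1: 8 − 4 = 4
  item 2: 2
  item 3: 2
  item 4: 8 − 7 = 1
  item 5: 5
  item 6: 1
Total = 4 + 2 + 2 + 1 + 5 + 1 = 15

15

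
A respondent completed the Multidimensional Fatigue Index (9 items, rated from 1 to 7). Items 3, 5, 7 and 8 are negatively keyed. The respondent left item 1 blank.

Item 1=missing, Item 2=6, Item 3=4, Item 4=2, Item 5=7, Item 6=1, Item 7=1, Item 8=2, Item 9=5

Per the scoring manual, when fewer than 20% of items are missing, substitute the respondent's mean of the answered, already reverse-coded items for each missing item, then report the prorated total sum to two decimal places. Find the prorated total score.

Reverse-coded (on a 1–7 scale, reversed = 8 − raw):
  item 3: 8 − 4 = 4
  item 5: 8 − 7 = 1
  item 7: 8 − 1 = 7
  item 8: 8 − 2 = 6
Completed scored items (8 of 9): 6, 4, 2, 1, 1, 7, 6, 5; sum = 32.
Person mean = 32 / 8 ≈ 4.0000
Prorated total = (32 / 8) × 9 = 36.00 (to 2 dp)

36.00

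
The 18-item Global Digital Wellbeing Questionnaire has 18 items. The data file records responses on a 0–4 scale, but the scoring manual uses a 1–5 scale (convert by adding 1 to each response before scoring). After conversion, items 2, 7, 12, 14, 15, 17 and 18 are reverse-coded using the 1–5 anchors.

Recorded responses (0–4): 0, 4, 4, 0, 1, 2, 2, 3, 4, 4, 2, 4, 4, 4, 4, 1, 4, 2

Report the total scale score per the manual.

Convert to 1–5: 1, 5, 5, 1, 2, 3, 3, 4, 5, 5, 3, 5, 5, 5, 5, 2, 5, 3
Reverse-coded (on a 1–5 scale, reversed = 6 − raw):
  item 2: 6 − 5 = 1
  item 7: 6 − 3 = 3
  item 12: 6 − 5 = 1
  item 14: 6 − 5 = 1
  item 15: 6 − 5 = 1
  item 17: 6 − 5 = 1
  item 18: 6 − 3 = 3
Scored: 1, 1, 5, 1, 2, 3, 3, 4, 5, 5, 3, 1, 5, 1, 1, 2, 1, 3
Total = 47

47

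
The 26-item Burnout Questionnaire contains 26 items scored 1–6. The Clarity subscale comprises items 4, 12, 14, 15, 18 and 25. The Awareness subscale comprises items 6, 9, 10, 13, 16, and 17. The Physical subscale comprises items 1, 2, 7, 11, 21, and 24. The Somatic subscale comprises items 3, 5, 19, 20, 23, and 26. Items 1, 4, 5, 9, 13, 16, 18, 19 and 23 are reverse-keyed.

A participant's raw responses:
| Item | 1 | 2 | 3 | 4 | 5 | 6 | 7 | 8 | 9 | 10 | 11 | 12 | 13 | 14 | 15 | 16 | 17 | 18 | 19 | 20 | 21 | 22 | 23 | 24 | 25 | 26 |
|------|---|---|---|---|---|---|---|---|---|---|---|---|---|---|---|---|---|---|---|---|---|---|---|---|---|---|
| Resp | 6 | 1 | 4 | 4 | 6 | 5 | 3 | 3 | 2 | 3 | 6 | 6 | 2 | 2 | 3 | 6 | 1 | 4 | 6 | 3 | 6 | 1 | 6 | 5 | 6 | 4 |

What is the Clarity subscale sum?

Clarity items: 4, 12, 14, 15, 18, 25.
Of these, items 4 and 18 are reverse-keyed; reversed = (1+6) − raw = 7 − raw.
  item 4: 7 − 4 = 3
  item 12: 6
  item 14: 2
  item 15: 3
  item 18: 7 − 4 = 3
  item 25: 6
Sum = 3 + 6 + 2 + 3 + 3 + 6 = 23

23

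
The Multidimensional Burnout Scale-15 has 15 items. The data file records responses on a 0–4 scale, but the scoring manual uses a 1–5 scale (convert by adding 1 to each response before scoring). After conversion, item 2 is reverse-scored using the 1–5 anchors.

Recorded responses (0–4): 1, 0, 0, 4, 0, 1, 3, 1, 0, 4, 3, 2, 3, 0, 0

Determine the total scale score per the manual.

Convert to 1–5: 2, 1, 1, 5, 1, 2, 4, 2, 1, 5, 4, 3, 4, 1, 1
Reverse-coded (reversed = (1+5) − raw = 6 − raw):
  item 2: 6 − 1 = 5
Scored: 2, 5, 1, 5, 1, 2, 4, 2, 1, 5, 4, 3, 4, 1, 1
Total = 41

41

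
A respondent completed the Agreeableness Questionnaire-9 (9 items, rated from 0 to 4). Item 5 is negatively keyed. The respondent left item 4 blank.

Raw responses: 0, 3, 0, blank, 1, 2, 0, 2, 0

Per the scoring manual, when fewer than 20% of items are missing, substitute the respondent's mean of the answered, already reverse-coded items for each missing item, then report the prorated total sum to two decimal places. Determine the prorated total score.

Reverse-coded (reversed = (0+4) − raw = 4 − raw):
  item 5: 4 − 1 = 3
Completed scored items (8 of 9): 0, 3, 0, 3, 2, 0, 2, 0; sum = 10.
Person mean = 10 / 8 ≈ 1.2500
Prorated total = (10 / 8) × 9 = 11.25 (to 2 dp)

11.25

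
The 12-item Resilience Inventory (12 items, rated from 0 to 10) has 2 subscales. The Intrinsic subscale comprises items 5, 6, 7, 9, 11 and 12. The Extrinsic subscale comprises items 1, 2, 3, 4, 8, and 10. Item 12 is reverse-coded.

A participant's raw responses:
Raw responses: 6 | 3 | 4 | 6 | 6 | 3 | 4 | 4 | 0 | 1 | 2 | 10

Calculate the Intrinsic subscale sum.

Intrinsic items: 5, 6, 7, 9, 11, 12.
Of these, item 12 is reverse-coded; reverse-coded value = 10 − response.
  item 5: 6
  item 6: 3
  item 7: 4
  item 9: 0
  item 11: 2
  item 12: 10 − 10 = 0
Sum = 6 + 3 + 4 + 0 + 2 + 0 = 15

15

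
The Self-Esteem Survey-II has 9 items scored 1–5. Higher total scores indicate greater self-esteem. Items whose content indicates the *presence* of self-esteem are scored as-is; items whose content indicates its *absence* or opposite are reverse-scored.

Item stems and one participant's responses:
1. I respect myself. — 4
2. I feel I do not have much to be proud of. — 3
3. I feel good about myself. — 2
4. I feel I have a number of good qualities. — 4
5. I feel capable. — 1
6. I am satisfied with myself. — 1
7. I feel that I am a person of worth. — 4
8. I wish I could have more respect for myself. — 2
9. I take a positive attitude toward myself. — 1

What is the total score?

24

Items 2, 8 describe the absence/opposite of self-esteem → reverse-score.
on a 1–5 scale, reversed = 6 − raw.
  item 1: 4
  item 2: 6 − 3 = 3
  item 3: 2
  item 4: 4
  item 5: 1
  item 6: 1
  item 7: 4
  item 8: 6 − 2 = 4
  item 9: 1
Total = 4 + 3 + 2 + 4 + 1 + 1 + 4 + 4 + 1 = 24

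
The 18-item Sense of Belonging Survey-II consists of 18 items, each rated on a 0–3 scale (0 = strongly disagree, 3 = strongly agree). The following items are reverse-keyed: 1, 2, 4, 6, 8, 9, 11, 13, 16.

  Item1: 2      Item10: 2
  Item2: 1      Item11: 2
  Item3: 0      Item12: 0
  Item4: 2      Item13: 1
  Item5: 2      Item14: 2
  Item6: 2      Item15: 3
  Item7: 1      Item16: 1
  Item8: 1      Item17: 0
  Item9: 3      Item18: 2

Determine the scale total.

24

Reverse-coded items (reversed = (0+3) − raw = 3 − raw):
  item 1: 3 − 2 = 1
  item 2: 3 − 1 = 2
  item 4: 3 − 2 = 1
  item 6: 3 − 2 = 1
  item 8: 3 − 1 = 2
  item 9: 3 − 3 = 0
  item 11: 3 − 2 = 1
  item 13: 3 − 1 = 2
  item 16: 3 − 1 = 2
Scored items: 1, 2, 0, 1, 2, 1, 1, 2, 0, 2, 1, 0, 2, 2, 3, 2, 0, 2
Total = 1 + 2 + 0 + 1 + 2 + 1 + 1 + 2 + 0 + 2 + 1 + 0 + 2 + 2 + 3 + 2 + 0 + 2 = 24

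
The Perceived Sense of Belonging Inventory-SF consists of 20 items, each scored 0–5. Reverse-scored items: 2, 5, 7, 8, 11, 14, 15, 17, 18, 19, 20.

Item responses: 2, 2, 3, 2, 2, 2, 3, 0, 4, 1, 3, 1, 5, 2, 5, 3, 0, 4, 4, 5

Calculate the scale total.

48

Raw sum = 53. Reverse-scored items: 2, 5, 7, 8, 11, 14, 15, 17, 18, 19, 20; their raw sum = 30.
Each reversal replaces raw with 5 − raw, changing the total by 5 − 2·raw per item.
Total = 53 + 11·5 − 2·30 = 53 + 55 − 60 = 48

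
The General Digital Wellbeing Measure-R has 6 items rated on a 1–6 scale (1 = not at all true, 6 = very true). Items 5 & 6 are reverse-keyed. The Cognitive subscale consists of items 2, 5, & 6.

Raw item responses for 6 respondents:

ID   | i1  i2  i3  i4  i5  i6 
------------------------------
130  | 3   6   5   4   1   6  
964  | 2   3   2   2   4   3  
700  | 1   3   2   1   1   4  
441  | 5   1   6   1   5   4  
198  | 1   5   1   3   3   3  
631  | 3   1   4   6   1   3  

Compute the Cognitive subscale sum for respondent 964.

Respondent 964 raw: 2, 3, 2, 2, 4, 3.
Cognitive items: 2, 5, 6.
Reverse-coded (on a 1–6 scale, reversed = 7 − raw):
  item 2: 3
  item 5: 7 − 4 = 3
  item 6: 7 − 3 = 4
Sum = 3 + 3 + 4 = 10

10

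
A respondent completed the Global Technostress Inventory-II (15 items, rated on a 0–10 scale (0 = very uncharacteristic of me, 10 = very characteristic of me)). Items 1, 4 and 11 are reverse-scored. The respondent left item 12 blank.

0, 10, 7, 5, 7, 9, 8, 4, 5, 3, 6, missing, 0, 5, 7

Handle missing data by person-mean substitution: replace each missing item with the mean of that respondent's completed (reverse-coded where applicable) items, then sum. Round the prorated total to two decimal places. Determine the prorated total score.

Reverse-coded (on a 0–10 scale, reversed = 10 − raw):
  item 1: 10 − 0 = 10
  item 4: 10 − 5 = 5
  item 11: 10 − 6 = 4
Completed scored items (14 of 15): 10, 10, 7, 5, 7, 9, 8, 4, 5, 3, 4, 0, 5, 7; sum = 84.
Person mean = 84 / 14 ≈ 6.0000
Prorated total = (84 / 14) × 15 = 90.00 (to 2 dp)

90.00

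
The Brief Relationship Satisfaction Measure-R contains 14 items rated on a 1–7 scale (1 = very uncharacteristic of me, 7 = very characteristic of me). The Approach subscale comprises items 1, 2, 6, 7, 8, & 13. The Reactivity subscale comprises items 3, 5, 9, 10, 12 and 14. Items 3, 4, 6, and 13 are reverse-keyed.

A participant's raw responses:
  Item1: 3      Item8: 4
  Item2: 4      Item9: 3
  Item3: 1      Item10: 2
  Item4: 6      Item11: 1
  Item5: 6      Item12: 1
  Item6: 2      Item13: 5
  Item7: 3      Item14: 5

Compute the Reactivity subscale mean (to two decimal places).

4.00

Reactivity items: 3, 5, 9, 10, 12, 14.
Of these, item 3 is reverse-keyed; on a 1–7 scale, reversed = 8 − raw.
  item 3: 8 − 1 = 7
  item 5: 6
  item 9: 3
  item 10: 2
  item 12: 1
  item 14: 5
Sum = 7 + 6 + 3 + 2 + 1 + 5 = 24
Mean = 24 / 6 = 4.00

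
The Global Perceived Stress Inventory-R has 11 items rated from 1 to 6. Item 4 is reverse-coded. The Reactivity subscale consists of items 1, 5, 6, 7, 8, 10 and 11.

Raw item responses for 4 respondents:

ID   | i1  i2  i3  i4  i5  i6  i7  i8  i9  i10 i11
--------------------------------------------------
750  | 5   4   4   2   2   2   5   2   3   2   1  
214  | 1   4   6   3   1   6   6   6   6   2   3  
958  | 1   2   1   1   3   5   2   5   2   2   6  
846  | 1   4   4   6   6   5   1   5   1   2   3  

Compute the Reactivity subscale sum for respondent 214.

Respondent 214 raw: 1, 4, 6, 3, 1, 6, 6, 6, 6, 2, 3.
Reactivity items: 1, 5, 6, 7, 8, 10, 11.
Reverse-coded (reverse-coded value = 7 − response):
  item 1: 1
  item 5: 1
  item 6: 6
  item 7: 6
  item 8: 6
  item 10: 2
  item 11: 3
Sum = 1 + 1 + 6 + 6 + 6 + 2 + 3 = 25

25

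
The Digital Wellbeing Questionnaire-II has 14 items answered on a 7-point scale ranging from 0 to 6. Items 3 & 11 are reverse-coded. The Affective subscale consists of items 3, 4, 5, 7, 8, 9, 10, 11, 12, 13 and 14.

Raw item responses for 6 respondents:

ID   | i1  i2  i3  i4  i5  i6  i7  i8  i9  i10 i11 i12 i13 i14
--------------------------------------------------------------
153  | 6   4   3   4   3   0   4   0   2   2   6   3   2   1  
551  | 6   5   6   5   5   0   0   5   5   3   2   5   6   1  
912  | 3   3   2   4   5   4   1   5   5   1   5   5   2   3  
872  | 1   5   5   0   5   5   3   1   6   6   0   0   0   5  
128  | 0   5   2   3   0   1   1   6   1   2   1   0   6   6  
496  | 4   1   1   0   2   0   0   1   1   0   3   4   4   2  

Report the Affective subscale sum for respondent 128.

34

Respondent 128 raw: 0, 5, 2, 3, 0, 1, 1, 6, 1, 2, 1, 0, 6, 6.
Affective items: 3, 4, 5, 7, 8, 9, 10, 11, 12, 13, 14.
Reverse-coded (reverse-coded value = 6 − response):
  item 3: 6 − 2 = 4
  item 4: 3
  item 5: 0
  item 7: 1
  item 8: 6
  item 9: 1
  item 10: 2
  item 11: 6 − 1 = 5
  item 12: 0
  item 13: 6
  item 14: 6
Sum = 4 + 3 + 0 + 1 + 6 + 1 + 2 + 5 + 0 + 6 + 6 = 34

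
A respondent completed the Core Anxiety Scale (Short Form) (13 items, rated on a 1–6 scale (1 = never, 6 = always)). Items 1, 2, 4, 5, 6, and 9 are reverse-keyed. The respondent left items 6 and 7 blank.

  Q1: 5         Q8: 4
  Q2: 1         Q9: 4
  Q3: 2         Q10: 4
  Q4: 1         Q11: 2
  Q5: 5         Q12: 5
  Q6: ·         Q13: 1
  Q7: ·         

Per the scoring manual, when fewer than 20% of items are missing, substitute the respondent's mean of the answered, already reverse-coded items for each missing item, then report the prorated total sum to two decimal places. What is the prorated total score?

43.73

Reverse-coded (on a 1–6 scale, reversed = 7 − raw):
  item 1: 7 − 5 = 2
  item 2: 7 − 1 = 6
  item 4: 7 − 1 = 6
  item 5: 7 − 5 = 2
  item 9: 7 − 4 = 3
Completed scored items (11 of 13): 2, 6, 2, 6, 2, 4, 3, 4, 2, 5, 1; sum = 37.
Person mean = 37 / 11 ≈ 3.3636
Prorated total = (37 / 11) × 13 = 43.73 (to 2 dp)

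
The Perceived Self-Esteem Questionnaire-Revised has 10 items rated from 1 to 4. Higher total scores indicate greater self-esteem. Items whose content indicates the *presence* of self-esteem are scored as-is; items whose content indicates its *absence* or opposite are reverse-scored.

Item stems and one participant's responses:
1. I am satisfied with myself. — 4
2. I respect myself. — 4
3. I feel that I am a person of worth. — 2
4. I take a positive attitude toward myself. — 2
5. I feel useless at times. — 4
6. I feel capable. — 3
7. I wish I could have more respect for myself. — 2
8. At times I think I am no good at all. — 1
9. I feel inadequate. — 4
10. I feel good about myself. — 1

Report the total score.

25

Items 5, 7, 8, 9 describe the absence/opposite of self-esteem → reverse-score.
reverse-coded value = 5 − response.
  item 1: 4
  item 2: 4
  item 3: 2
  item 4: 2
  item 5: 5 − 4 = 1
  item 6: 3
  item 7: 5 − 2 = 3
  item 8: 5 − 1 = 4
  item 9: 5 − 4 = 1
  item 10: 1
Total = 4 + 4 + 2 + 2 + 1 + 3 + 3 + 4 + 1 + 1 = 25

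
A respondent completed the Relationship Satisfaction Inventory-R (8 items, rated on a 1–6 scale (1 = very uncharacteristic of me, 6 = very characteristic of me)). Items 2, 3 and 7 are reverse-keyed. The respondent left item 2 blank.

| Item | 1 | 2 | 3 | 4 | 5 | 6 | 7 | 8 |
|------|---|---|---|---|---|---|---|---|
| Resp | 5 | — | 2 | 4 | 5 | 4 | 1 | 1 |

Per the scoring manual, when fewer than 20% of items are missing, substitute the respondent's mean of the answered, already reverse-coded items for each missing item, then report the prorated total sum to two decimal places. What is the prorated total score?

Reverse-coded (on a 1–6 scale, reversed = 7 − raw):
  item 3: 7 − 2 = 5
  item 7: 7 − 1 = 6
Completed scored items (7 of 8): 5, 5, 4, 5, 4, 6, 1; sum = 30.
Person mean = 30 / 7 ≈ 4.2857
Prorated total = (30 / 7) × 8 = 34.29 (to 2 dp)

34.29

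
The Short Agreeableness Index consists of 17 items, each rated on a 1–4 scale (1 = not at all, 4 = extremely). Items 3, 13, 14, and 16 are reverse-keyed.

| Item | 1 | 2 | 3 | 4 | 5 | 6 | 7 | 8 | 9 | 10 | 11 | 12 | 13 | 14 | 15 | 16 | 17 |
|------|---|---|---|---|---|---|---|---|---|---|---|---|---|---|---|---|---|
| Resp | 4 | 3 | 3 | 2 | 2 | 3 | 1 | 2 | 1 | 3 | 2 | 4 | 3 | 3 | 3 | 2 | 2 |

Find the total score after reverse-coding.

Apply reverse scoring (reversed = (1+4) − raw = 5 − raw):
  item 3: 5 − 3 = 2
  item 13: 5 − 3 = 2
  item 14: 5 − 3 = 2
  item 16: 5 − 2 = 3
Scored items: 4, 3, 2, 2, 2, 3, 1, 2, 1, 3, 2, 4, 2, 2, 3, 3, 2
Total = 4 + 3 + 2 + 2 + 2 + 3 + 1 + 2 + 1 + 3 + 2 + 4 + 2 + 2 + 3 + 3 + 2 = 41

41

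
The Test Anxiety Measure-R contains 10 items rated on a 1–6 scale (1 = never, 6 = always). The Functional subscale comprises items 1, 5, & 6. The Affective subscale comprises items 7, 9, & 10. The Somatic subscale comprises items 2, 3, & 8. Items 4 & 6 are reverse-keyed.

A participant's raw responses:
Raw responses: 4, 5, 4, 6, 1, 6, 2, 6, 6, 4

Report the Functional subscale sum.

Functional items: 1, 5, 6.
Of these, item 6 is reverse-keyed; on a 1–6 scale, reversed = 7 − raw.
  item 1: 4
  item 5: 1
  item 6: 7 − 6 = 1
Sum = 4 + 1 + 1 = 6

6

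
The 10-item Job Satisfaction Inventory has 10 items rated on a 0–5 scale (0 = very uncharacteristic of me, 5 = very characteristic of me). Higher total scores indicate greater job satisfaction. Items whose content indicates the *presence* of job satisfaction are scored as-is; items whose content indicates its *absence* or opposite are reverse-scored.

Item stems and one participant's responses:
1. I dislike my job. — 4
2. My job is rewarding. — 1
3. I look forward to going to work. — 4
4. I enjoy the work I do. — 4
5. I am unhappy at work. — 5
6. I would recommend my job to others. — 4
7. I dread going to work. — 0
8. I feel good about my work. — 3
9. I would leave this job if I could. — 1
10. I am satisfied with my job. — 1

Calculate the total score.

Items 1, 5, 7, 9 describe the absence/opposite of job satisfaction → reverse-score.
on a 0–5 scale, reversed = 5 − raw.
  item 1: 5 − 4 = 1
  item 2: 1
  item 3: 4
  item 4: 4
  item 5: 5 − 5 = 0
  item 6: 4
  item 7: 5 − 0 = 5
  item 8: 3
  item 9: 5 − 1 = 4
  item 10: 1
Total = 1 + 1 + 4 + 4 + 0 + 4 + 5 + 3 + 4 + 1 = 27

27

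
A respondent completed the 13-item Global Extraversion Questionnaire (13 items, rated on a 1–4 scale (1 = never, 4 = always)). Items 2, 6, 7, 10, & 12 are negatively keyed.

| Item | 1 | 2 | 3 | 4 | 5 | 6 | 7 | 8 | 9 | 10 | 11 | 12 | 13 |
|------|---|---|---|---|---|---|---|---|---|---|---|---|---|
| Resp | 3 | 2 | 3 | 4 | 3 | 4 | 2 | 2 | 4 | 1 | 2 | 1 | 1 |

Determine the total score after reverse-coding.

37

Reverse-coded items (on a 1–4 scale, reversed = 5 − raw):
  item 2: 5 − 2 = 3
  item 6: 5 − 4 = 1
  item 7: 5 − 2 = 3
  item 10: 5 − 1 = 4
  item 12: 5 − 1 = 4
Scored responses: 3, 3, 3, 4, 3, 1, 3, 2, 4, 4, 2, 4, 1
Total = 3 + 3 + 3 + 4 + 3 + 1 + 3 + 2 + 4 + 4 + 2 + 4 + 1 = 37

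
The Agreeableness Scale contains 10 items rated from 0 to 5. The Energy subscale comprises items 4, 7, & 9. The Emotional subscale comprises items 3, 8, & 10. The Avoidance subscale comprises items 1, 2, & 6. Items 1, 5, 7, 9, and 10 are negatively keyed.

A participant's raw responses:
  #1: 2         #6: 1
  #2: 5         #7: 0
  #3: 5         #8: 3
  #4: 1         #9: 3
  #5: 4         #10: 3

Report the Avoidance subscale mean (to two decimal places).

Avoidance items: 1, 2, 6.
Of these, item 1 is negatively keyed; reverse-coded value = 5 − response.
  item 1: 5 − 2 = 3
  item 2: 5
  item 6: 1
Sum = 3 + 5 + 1 = 9
Mean = 9 / 3 = 3.00

3.00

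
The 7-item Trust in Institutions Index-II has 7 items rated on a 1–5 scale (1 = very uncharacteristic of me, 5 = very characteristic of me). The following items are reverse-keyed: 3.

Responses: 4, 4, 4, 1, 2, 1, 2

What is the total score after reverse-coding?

16

Raw sum = 18. Reverse-keyed items: 3; their raw sum = 4.
Each reversal replaces raw with 6 − raw, changing the total by 6 − 2·raw per item.
Total = 18 + 1·6 − 2·4 = 18 + 6 − 8 = 16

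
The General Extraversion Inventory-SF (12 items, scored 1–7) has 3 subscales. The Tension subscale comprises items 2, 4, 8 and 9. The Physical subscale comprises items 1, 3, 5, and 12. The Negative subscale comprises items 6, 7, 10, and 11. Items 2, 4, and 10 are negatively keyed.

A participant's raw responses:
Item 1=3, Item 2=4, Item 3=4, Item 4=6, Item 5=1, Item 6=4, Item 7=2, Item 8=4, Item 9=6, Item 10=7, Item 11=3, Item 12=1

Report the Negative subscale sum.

10

Negative items: 6, 7, 10, 11.
Of these, item 10 is negatively keyed; on a 1–7 scale, reversed = 8 − raw.
  item 6: 4
  item 7: 2
  item 10: 8 − 7 = 1
  item 11: 3
Sum = 4 + 2 + 1 + 3 = 10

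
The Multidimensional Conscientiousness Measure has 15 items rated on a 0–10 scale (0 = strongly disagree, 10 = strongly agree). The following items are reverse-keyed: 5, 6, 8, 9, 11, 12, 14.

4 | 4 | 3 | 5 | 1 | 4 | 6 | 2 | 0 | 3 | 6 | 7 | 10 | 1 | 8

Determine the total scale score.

Reversing items 5, 6, 8, 9, 11, 12, & 14 with 10 − raw:
Total = 4 + 4 + 3 + 5 + (10−1) + (10−4) + 6 + (10−2) + (10−0) + 3 + (10−6) + (10−7) + 10 + (10−1) + 8
      = 4 + 4 + 3 + 5 + 9 + 6 + 6 + 8 + 10 + 3 + 4 + 3 + 10 + 9 + 8 = 92

92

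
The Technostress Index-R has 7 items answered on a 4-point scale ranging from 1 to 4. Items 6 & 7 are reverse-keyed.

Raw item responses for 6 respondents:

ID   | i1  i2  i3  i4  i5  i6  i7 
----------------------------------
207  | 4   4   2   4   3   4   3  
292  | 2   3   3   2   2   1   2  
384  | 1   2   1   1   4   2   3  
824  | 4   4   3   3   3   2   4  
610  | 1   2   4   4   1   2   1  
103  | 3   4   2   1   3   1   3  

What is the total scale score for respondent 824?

Respondent 824 raw: 4, 4, 3, 3, 3, 2, 4.
Reverse-coded (reverse-coded value = 5 − response):
  item 1: 4
  item 2: 4
  item 3: 3
  item 4: 3
  item 5: 3
  item 6: 5 − 2 = 3
  item 7: 5 − 4 = 1
Sum = 4 + 4 + 3 + 3 + 3 + 3 + 1 = 21

21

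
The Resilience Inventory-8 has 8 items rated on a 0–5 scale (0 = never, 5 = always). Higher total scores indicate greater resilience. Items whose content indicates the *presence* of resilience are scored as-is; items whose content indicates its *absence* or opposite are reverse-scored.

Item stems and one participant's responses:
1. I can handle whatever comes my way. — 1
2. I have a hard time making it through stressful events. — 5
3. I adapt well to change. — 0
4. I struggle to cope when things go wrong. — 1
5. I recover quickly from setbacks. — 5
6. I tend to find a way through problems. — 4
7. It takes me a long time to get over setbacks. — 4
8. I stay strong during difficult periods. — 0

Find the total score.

Items 2, 4, 7 describe the absence/opposite of resilience → reverse-score.
on a 0–5 scale, reversed = 5 − raw.
  item 1: 1
  item 2: 5 − 5 = 0
  item 3: 0
  item 4: 5 − 1 = 4
  item 5: 5
  item 6: 4
  item 7: 5 − 4 = 1
  item 8: 0
Total = 1 + 0 + 0 + 4 + 5 + 4 + 1 + 0 = 15

15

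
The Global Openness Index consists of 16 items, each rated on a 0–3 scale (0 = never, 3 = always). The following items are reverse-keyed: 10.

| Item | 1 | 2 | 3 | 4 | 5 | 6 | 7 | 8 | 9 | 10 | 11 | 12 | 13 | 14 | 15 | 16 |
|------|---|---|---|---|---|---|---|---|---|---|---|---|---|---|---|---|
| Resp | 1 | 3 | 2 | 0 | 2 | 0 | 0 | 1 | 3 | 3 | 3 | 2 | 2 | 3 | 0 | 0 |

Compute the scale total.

Reversing item 10 with 3 − raw:
Total = 1 + 3 + 2 + 0 + 2 + 0 + 0 + 1 + 3 + (3−3) + 3 + 2 + 2 + 3 + 0 + 0
      = 1 + 3 + 2 + 0 + 2 + 0 + 0 + 1 + 3 + 0 + 3 + 2 + 2 + 3 + 0 + 0 = 22

22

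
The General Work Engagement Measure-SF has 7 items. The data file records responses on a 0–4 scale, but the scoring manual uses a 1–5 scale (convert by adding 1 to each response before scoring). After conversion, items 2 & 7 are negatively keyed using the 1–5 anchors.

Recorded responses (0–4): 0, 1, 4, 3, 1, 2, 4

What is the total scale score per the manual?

20

Convert to 1–5: 1, 2, 5, 4, 2, 3, 5
Reverse-coded (reversed = (1+5) − raw = 6 − raw):
  item 2: 6 − 2 = 4
  item 7: 6 − 5 = 1
Scored: 1, 4, 5, 4, 2, 3, 1
Total = 20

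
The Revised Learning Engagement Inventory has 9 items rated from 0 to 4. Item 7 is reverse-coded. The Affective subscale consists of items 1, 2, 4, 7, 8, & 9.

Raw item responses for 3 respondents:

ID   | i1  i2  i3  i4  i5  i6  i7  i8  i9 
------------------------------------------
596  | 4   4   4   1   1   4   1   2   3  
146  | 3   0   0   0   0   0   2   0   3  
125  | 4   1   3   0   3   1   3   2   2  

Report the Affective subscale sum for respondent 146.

Respondent 146 raw: 3, 0, 0, 0, 0, 0, 2, 0, 3.
Affective items: 1, 2, 4, 7, 8, 9.
Reverse-coded (on a 0–4 scale, reversed = 4 − raw):
  item 1: 3
  item 2: 0
  item 4: 0
  item 7: 4 − 2 = 2
  item 8: 0
  item 9: 3
Sum = 3 + 0 + 0 + 2 + 0 + 3 = 8

8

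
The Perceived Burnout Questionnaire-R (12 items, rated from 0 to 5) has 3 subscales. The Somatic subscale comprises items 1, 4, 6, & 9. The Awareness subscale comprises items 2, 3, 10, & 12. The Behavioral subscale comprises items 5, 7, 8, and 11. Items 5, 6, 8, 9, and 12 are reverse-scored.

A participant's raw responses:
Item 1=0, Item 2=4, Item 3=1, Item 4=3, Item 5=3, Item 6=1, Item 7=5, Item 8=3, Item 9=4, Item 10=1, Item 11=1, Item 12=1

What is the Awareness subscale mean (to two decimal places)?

Awareness items: 2, 3, 10, 12.
Of these, item 12 is reverse-scored; on a 0–5 scale, reversed = 5 − raw.
  item 2: 4
  item 3: 1
  item 10: 1
  item 12: 5 − 1 = 4
Sum = 4 + 1 + 1 + 4 = 10
Mean = 10 / 4 = 2.50

2.50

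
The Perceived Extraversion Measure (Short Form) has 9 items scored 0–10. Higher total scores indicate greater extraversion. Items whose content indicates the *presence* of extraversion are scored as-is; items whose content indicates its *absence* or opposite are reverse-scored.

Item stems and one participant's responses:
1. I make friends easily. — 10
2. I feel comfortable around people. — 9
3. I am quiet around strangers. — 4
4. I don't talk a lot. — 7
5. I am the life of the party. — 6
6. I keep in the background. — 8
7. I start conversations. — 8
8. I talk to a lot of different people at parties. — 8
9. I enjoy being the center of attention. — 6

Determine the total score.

Items 3, 4, 6 describe the absence/opposite of extraversion → reverse-score.
reversed = (0+10) − raw = 10 − raw.
  item 1: 10
  item 2: 9
  item 3: 10 − 4 = 6
  item 4: 10 − 7 = 3
  item 5: 6
  item 6: 10 − 8 = 2
  item 7: 8
  item 8: 8
  item 9: 6
Total = 10 + 9 + 6 + 3 + 6 + 2 + 8 + 8 + 6 = 58

58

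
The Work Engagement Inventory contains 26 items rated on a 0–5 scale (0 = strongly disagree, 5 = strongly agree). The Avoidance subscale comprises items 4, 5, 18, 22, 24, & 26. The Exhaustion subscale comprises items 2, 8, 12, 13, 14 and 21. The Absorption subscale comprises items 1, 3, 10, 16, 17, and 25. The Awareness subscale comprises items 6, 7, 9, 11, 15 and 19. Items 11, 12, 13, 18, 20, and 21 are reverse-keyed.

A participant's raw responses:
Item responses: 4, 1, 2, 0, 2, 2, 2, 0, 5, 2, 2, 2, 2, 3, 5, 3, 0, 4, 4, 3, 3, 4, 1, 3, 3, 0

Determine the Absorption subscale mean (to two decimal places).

2.33

Absorption items: 1, 3, 10, 16, 17, 25.
  item 1: 4
  item 3: 2
  item 10: 2
  item 16: 3
  item 17: 0
  item 25: 3
Sum = 4 + 2 + 2 + 3 + 0 + 3 = 14
Mean = 14 / 6 = 2.33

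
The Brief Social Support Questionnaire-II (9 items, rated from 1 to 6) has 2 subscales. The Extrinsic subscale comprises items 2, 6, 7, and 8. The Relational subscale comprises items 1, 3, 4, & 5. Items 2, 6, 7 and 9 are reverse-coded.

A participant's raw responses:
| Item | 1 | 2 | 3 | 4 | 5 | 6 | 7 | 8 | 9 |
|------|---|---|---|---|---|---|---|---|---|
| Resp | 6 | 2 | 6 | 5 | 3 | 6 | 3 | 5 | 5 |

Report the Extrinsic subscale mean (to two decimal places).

3.75

Extrinsic items: 2, 6, 7, 8.
Of these, items 2, 6, & 7 are reverse-coded; reversed = (1+6) − raw = 7 − raw.
  item 2: 7 − 2 = 5
  item 6: 7 − 6 = 1
  item 7: 7 − 3 = 4
  item 8: 5
Sum = 5 + 1 + 4 + 5 = 15
Mean = 15 / 4 = 3.75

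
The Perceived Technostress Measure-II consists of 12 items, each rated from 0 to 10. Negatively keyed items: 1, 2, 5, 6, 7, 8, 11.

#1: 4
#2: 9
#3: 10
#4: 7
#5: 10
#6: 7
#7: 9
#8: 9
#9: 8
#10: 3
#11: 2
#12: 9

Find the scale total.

Reversing items 1, 2, 5, 6, 7, 8, & 11 with 10 − raw:
Total = (10−4) + (10−9) + 10 + 7 + (10−10) + (10−7) + (10−9) + (10−9) + 8 + 3 + (10−2) + 9
      = 6 + 1 + 10 + 7 + 0 + 3 + 1 + 1 + 8 + 3 + 8 + 9 = 57

57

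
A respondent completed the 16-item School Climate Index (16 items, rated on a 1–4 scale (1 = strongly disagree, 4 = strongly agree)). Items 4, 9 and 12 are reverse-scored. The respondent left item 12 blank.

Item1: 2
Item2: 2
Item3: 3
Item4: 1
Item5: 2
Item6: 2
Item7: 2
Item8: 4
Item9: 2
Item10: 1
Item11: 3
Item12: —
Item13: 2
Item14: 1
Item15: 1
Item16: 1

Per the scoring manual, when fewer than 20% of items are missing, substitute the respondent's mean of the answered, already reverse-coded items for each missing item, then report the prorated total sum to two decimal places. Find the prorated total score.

Reverse-coded (on a 1–4 scale, reversed = 5 − raw):
  item 4: 5 − 1 = 4
  item 9: 5 − 2 = 3
Completed scored items (15 of 16): 2, 2, 3, 4, 2, 2, 2, 4, 3, 1, 3, 2, 1, 1, 1; sum = 33.
Person mean = 33 / 15 ≈ 2.2000
Prorated total = (33 / 15) × 16 = 35.20 (to 2 dp)

35.20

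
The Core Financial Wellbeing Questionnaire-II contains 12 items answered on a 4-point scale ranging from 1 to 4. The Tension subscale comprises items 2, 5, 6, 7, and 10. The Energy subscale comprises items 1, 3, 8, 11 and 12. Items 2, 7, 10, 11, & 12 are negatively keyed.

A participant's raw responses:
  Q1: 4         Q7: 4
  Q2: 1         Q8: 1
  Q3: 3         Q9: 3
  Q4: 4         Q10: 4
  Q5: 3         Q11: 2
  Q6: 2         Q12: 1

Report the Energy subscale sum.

15

Energy items: 1, 3, 8, 11, 12.
Of these, items 11 and 12 are negatively keyed; reverse-coded value = 5 − response.
  item 1: 4
  item 3: 3
  item 8: 1
  item 11: 5 − 2 = 3
  item 12: 5 − 1 = 4
Sum = 4 + 3 + 1 + 3 + 4 = 15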